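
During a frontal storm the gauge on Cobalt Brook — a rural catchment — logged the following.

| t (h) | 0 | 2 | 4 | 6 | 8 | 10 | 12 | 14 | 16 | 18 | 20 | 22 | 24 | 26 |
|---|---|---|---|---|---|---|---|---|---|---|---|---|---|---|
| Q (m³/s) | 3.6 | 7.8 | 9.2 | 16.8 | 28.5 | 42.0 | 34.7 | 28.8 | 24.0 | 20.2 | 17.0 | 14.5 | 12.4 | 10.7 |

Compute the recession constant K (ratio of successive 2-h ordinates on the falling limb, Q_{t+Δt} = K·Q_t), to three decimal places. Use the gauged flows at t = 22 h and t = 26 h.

K ≈ 0.859

Using the recession-limb readings at t = 22 h and t = 26 h: Q falls from 14.5 to 10.7 m³/s over 2 intervals.
K = (Q₂/Q₁)^(1/2) = (10.7/14.5)^(1/2) = 0.859.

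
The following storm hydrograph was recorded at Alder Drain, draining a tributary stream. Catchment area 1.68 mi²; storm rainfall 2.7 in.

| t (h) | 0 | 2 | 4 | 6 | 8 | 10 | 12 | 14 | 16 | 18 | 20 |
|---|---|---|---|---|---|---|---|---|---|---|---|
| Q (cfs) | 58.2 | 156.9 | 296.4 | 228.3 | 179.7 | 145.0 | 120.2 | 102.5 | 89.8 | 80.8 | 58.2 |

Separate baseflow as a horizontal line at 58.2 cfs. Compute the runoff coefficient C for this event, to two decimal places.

ΣQ_DR = 875.8 cfs; V = ΣQ_DR·Δt = 6.306 × 10^6 ft³.
Runoff depth d = V / A = 1.616 in.
C = d / P = 1.616 / 2.7 = 0.60.

C ≈ 0.60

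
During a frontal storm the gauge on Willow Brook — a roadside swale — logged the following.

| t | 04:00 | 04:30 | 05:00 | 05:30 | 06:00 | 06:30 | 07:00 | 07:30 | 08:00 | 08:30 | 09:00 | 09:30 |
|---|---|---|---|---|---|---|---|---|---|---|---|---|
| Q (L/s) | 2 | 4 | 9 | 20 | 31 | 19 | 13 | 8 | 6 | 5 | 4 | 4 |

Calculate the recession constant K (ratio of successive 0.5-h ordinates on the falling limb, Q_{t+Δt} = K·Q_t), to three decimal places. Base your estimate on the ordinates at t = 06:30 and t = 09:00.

K ≈ 0.732

Using the recession-limb readings at t = 06:30 and t = 09:00: Q falls from 19 to 4 L/s over 5 intervals.
K = (Q₂/Q₁)^(1/5) = (4/19)^(1/5) = 0.732.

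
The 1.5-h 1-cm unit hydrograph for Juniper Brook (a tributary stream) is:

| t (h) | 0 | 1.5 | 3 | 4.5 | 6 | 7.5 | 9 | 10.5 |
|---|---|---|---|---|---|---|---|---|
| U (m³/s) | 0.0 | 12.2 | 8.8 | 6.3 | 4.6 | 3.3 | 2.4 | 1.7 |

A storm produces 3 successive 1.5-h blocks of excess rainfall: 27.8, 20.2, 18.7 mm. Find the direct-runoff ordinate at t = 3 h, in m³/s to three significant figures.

By discrete convolution, Q_j = Σ (P_i / 10 mm) · U_{j−i}.
At t = 3 h (j=2): Q = (27.8/10)·8.8 + (20.2/10)·12.2 + (18.7/10)·0.0 = 49.1 m³/s.

Q ≈ 49.1 m³/s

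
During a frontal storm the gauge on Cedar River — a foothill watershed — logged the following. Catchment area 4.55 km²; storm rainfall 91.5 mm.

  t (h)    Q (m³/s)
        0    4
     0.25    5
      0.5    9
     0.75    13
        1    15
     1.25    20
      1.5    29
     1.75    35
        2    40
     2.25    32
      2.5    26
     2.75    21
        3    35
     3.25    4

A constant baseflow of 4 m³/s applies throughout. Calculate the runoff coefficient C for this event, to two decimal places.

C ≈ 0.50

ΣQ_DR = 232.0 m³/s; V = ΣQ_DR·Δt = 2.088 × 10^5 m³.
Runoff depth d = V / A = 45.89 mm.
C = d / P = 45.89 / 91.5 = 0.50.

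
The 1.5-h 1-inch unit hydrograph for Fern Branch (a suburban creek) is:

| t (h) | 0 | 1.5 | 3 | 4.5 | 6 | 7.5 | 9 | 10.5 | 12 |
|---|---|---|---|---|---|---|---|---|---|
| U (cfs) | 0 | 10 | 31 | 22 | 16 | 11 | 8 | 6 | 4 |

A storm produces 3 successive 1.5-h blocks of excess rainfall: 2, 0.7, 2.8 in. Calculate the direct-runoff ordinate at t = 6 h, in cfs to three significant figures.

Q ≈ 134 cfs

By discrete convolution, Q_j = Σ (P_i / 1 in) · U_{j−i}.
At t = 6 h (j=4): Q = (2/1)·16 + (0.7/1)·22 + (2.8/1)·31 = 134 cfs.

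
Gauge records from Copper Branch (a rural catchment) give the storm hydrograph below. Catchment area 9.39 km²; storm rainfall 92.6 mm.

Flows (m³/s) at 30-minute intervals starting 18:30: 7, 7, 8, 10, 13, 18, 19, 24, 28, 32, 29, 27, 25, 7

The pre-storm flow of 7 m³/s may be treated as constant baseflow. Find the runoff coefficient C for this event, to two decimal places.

ΣQ_DR = 156.0 m³/s; V = ΣQ_DR·Δt = 2.808 × 10^5 m³.
Runoff depth d = V / A = 29.90 mm.
C = d / P = 29.90 / 92.6 = 0.32.

C ≈ 0.32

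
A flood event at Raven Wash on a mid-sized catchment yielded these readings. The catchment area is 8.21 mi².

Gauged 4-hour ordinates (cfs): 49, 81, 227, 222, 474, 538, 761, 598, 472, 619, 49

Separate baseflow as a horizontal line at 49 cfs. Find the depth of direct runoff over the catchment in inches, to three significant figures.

d ≈ 2.68 in

Direct runoff: 0.0, 32.0, 178.0, 173.0, 425.0, 489.0, 712.0, 549.0, 423.0, 570.0, 0.0 cfs; ΣQ_DR = 3551 cfs.
V = ΣQ_DR · Δt = 3551 × 14400 s = 5.113 × 10^7 ft³.
Over A = 8.21 mi², depth = V / A = 2.68 in.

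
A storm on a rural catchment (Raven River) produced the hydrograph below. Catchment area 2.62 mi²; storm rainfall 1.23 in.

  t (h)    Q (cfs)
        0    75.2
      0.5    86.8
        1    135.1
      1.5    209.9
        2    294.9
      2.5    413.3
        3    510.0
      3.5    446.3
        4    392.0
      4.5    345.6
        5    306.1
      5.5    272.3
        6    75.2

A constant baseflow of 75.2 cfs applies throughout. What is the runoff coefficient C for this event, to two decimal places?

C ≈ 0.62

ΣQ_DR = 2585 cfs; V = ΣQ_DR·Δt = 4.653 × 10^6 ft³.
Runoff depth d = V / A = 0.7645 in.
C = d / P = 0.7645 / 1.23 = 0.62.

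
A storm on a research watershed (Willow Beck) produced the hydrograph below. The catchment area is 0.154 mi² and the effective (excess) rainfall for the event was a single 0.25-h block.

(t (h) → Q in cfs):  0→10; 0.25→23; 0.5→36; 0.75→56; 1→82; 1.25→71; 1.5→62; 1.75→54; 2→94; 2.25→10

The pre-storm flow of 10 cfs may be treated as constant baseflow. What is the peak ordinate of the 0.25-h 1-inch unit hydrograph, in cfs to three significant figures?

Direct runoff: 0.0, 13.0, 26.0, 46.0, 72.0, 61.0, 52.0, 44.0, 84.0, 0.0 cfs; ΣQ_DR = 398.0 cfs, peak = 84.0 cfs.
Runoff depth d = ΣQ_DR·Δt / A = 398.0 × 900 / (0.154 mi²) = 1.001 in.
The 1-inch UH is the DRH scaled by (1 in)/d, so U_p = 84.0 × 1/1.001 = 83.9 cfs.

U_p ≈ 83.9 cfs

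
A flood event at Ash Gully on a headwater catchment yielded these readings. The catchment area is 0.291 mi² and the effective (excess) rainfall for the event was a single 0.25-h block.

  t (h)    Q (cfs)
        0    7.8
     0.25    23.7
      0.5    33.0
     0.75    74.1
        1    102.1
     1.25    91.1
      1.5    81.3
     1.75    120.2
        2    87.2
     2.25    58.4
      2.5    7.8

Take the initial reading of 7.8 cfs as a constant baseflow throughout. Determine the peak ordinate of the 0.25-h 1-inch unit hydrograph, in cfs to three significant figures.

U_p ≈ 141 cfs

Direct runoff: 0.0, 15.9, 25.2, 66.3, 94.3, 83.3, 73.5, 112.4, 79.4, 50.6, 0.0 cfs; ΣQ_DR = 600.9 cfs, peak = 112.4 cfs.
Runoff depth d = ΣQ_DR·Δt / A = 600.9 × 900 / (0.291 mi²) = 0.8000 in.
The 1-inch UH is the DRH scaled by (1 in)/d, so U_p = 112.4 × 1/0.8000 = 141 cfs.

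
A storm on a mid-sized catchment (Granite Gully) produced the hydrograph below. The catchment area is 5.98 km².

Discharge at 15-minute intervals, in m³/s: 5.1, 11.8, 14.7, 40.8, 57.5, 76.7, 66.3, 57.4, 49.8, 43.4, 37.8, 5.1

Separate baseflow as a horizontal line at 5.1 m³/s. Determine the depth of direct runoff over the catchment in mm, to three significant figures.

d ≈ 61.0 mm

Direct runoff: 0.0, 6.7, 9.6, 35.7, 52.4, 71.6, 61.2, 52.3, 44.7, 38.3, 32.7, 0.0 m³/s; ΣQ_DR = 405.2 m³/s.
V = ΣQ_DR · Δt = 405.2 × 900 s = 3.647 × 10^5 m³.
Over A = 5.98 km², depth = V / A = 61.0 mm.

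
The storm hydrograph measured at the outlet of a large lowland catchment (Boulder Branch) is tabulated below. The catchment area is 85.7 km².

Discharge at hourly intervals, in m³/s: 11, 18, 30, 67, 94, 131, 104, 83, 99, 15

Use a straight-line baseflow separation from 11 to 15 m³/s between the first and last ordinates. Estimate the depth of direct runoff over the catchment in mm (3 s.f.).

Direct runoff: 0.00, 6.56, 18.11, 54.67, 81.22, 117.78, 90.33, 68.89, 84.44, 0.00 m³/s; ΣQ_DR = 522.0 m³/s.
V = ΣQ_DR · Δt = 522.0 × 3600 s = 1.879 × 10^6 m³.
Over A = 85.7 km², depth = V / A = 21.9 mm.

d ≈ 21.9 mm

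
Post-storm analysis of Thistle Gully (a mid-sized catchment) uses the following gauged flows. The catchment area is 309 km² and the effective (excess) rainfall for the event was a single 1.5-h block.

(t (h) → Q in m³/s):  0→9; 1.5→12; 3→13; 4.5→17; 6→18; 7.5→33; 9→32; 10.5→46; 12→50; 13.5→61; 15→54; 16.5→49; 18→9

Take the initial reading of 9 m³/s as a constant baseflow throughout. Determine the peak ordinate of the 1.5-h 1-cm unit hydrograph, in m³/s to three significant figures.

Direct runoff: 0.0, 3.0, 4.0, 8.0, 9.0, 24.0, 23.0, 37.0, 41.0, 52.0, 45.0, 40.0, 0.0 m³/s; ΣQ_DR = 286.0 m³/s, peak = 52.0 m³/s.
Runoff depth d = ΣQ_DR·Δt / A = 286.0 × 5400 / (309 km²) = 4.998 mm.
The 1-cm UH is the DRH scaled by (10 mm)/d, so U_p = 52.0 × 10/4.998 = 104 m³/s.

U_p ≈ 104 m³/s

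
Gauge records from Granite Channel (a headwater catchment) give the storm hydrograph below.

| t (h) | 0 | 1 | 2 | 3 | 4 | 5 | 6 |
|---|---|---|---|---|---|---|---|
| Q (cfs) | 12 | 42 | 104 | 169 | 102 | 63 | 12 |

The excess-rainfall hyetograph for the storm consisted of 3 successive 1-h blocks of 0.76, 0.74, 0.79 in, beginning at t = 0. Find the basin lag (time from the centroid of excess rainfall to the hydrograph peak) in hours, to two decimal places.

t_L ≈ 1.49 h

Centroid of excess rainfall: t_c = Σ P_i·t̄_i / ΣP_i = 1.5131 h (block centres at 0.5, 1.5, 2.5 h).
Hydrograph peak occurs at t = 3 h, so basin lag t_L = 3 − 1.5131 = 1.49 h.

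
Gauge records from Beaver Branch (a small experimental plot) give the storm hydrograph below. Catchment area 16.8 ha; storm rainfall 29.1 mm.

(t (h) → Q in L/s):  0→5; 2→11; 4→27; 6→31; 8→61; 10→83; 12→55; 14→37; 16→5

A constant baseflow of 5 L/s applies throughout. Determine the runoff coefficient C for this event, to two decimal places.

C ≈ 0.40

ΣQ_DR = 270.0 L/s; V = ΣQ_DR·Δt = 1.944 × 10^6 L.
Runoff depth d = V / A = 11.57 mm.
C = d / P = 11.57 / 29.1 = 0.40.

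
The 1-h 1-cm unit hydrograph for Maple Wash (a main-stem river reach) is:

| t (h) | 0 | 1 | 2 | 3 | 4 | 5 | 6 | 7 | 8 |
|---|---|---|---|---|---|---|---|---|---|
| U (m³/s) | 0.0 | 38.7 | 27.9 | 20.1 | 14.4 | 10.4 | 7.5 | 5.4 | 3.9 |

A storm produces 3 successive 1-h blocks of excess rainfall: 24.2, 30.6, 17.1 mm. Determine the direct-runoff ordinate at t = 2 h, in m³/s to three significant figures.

By discrete convolution, Q_j = Σ (P_i / 10 mm) · U_{j−i}.
At t = 2 h (j=2): Q = (24.2/10)·27.9 + (30.6/10)·38.7 + (17.1/10)·0.0 = 186 m³/s.

Q ≈ 186 m³/s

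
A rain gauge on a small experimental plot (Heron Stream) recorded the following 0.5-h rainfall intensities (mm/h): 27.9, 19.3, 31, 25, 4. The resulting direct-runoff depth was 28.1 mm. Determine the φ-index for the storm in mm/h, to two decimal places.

Only the 4 blocks with intensity above φ contribute runoff: 27.9, 19.3, 31, 25 mm/h.
Σ(I−φ)·Δt = d  ⇒  (27.9+19.3+31+25 − 4φ)·0.5 = 28.1
φ = (103.2 − 28.1/0.5) / 4 = 11.75 mm/h.

φ ≈ 11.75 mm/h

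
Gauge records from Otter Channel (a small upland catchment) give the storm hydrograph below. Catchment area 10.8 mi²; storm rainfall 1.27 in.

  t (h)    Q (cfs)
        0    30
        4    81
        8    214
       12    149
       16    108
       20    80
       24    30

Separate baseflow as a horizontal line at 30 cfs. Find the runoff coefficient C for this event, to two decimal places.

C ≈ 0.22

ΣQ_DR = 482.0 cfs; V = ΣQ_DR·Δt = 6.941 × 10^6 ft³.
Runoff depth d = V / A = 0.2766 in.
C = d / P = 0.2766 / 1.27 = 0.22.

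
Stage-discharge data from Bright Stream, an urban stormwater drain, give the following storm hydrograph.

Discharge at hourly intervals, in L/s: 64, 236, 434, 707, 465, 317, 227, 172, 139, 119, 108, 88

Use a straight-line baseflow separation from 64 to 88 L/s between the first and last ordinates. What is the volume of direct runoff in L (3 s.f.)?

Direct-runoff ordinates (Q − Q_b): 0.00, 169.82, 365.64, 636.45, 392.27, 242.09, 149.91, 92.73, 57.55, 35.36, 22.18, 0.00 L/s.
ΣQ_DR = 2164 L/s.
With Δt = 1 h = 3600 s, V = ΣQ_DR · Δt = 2164 × 3600 = 7.79 × 10^6 L.

V ≈ 7.79 × 10^6 L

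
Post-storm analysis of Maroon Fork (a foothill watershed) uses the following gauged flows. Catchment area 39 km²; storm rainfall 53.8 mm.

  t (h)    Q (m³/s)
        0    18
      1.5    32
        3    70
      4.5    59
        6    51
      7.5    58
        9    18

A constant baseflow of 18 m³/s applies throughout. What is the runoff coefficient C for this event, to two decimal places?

ΣQ_DR = 180.0 m³/s; V = ΣQ_DR·Δt = 9.720 × 10^5 m³.
Runoff depth d = V / A = 24.92 mm.
C = d / P = 24.92 / 53.8 = 0.46.

C ≈ 0.46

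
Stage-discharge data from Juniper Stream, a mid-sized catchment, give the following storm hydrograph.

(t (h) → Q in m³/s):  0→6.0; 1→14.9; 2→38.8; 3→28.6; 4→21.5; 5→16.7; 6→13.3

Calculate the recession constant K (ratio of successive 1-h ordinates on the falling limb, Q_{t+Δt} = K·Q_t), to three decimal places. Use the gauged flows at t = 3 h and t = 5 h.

K ≈ 0.764

Using the recession-limb readings at t = 3 h and t = 5 h: Q falls from 28.6 to 16.7 m³/s over 2 intervals.
K = (Q₂/Q₁)^(1/2) = (16.7/28.6)^(1/2) = 0.764.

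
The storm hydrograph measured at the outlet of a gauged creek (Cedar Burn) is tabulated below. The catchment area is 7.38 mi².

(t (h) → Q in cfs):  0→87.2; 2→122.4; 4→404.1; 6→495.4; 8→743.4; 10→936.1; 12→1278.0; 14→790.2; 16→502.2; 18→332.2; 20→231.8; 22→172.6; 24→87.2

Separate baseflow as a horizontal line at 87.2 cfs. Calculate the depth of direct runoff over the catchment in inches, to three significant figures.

d ≈ 2.12 in

Direct runoff: 0.0, 35.2, 316.9, 408.2, 656.2, 848.9, 1190.8, 703.0, 415.0, 245.0, 144.6, 85.4, 0.0 cfs; ΣQ_DR = 5049 cfs.
V = ΣQ_DR · Δt = 5049 × 7200 s = 3.635 × 10^7 ft³.
Over A = 7.38 mi², depth = V / A = 2.12 in.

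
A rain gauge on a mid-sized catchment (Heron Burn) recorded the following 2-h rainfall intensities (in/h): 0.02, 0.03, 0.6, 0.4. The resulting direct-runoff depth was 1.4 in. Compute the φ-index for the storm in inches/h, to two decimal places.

φ ≈ 0.15 in/h

Only the 2 blocks with intensity above φ contribute runoff: 0.6, 0.4 in/h.
Σ(I−φ)·Δt = d  ⇒  (0.6+0.4 − 2φ)·2 = 1.4
φ = (1.000 − 1.4/2) / 2 = 0.15 in/h.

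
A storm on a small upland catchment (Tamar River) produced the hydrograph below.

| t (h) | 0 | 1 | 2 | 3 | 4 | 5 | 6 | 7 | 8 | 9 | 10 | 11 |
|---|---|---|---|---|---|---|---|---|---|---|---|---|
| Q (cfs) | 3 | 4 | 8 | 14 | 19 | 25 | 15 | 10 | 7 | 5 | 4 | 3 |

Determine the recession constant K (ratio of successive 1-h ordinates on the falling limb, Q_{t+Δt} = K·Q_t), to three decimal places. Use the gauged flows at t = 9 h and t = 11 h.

K ≈ 0.775

Using the recession-limb readings at t = 9 h and t = 11 h: Q falls from 5 to 3 cfs over 2 intervals.
K = (Q₂/Q₁)^(1/2) = (3/5)^(1/2) = 0.775.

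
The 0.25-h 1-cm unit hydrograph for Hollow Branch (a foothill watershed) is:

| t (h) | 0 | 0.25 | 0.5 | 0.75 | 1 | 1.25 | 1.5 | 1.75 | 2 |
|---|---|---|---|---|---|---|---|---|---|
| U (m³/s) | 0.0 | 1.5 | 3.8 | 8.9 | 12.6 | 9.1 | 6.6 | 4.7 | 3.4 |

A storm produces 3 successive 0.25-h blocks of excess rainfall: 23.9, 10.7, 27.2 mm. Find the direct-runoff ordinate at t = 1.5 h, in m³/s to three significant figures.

By discrete convolution, Q_j = Σ (P_i / 10 mm) · U_{j−i}.
At t = 1.5 h (j=6): Q = (23.9/10)·6.6 + (10.7/10)·9.1 + (27.2/10)·12.6 = 59.8 m³/s.

Q ≈ 59.8 m³/s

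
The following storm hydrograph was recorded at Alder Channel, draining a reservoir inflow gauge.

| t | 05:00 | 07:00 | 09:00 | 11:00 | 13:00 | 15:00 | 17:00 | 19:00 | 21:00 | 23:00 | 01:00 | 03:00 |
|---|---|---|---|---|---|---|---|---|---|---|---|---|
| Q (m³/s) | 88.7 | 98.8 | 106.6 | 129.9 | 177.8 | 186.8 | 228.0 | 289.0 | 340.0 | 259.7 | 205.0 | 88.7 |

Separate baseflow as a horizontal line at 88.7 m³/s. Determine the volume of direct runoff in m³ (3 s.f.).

V ≈ 8.17 × 10^6 m³

Direct-runoff ordinates (Q − Q_b): 0.0, 10.1, 17.9, 41.2, 89.1, 98.1, 139.3, 200.3, 251.3, 171.0, 116.3, 0.0 m³/s.
ΣQ_DR = 1135 m³/s.
With Δt = 2 h = 7200 s, V = ΣQ_DR · Δt = 1135 × 7200 = 8.17 × 10^6 m³.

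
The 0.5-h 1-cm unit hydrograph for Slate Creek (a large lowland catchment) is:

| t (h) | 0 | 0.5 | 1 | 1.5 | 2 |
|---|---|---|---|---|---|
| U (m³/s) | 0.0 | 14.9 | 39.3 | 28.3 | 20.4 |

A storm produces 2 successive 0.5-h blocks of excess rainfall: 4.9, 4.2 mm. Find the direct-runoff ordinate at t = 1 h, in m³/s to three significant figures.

By discrete convolution, Q_j = Σ (P_i / 10 mm) · U_{j−i}.
At t = 1 h (j=2): Q = (4.9/10)·39.3 + (4.2/10)·14.9 = 25.5 m³/s.

Q ≈ 25.5 m³/s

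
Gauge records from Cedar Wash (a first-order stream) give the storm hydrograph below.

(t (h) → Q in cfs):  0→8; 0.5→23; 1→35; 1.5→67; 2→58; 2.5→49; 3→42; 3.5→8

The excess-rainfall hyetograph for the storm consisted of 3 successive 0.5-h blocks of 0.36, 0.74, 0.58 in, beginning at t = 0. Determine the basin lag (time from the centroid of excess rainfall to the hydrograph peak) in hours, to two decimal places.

Centroid of excess rainfall: t_c = Σ P_i·t̄_i / ΣP_i = 0.8155 h (block centres at 0.25, 0.75, 1.25 h).
Hydrograph peak occurs at t = 1.5 h, so basin lag t_L = 1.5 − 0.8155 = 0.68 h.

t_L ≈ 0.68 h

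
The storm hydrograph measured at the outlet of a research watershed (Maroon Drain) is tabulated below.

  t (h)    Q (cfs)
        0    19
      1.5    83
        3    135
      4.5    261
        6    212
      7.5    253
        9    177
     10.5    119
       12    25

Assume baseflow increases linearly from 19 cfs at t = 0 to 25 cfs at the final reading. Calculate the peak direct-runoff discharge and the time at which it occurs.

Q_p = 239.75 cfs at t = 4.5 h

Subtracting baseflow gives direct-runoff ordinates: 0.00, 63.25, 114.50, 239.75, 190.00, 230.25, 153.50, 94.75, 0.00 cfs.
The maximum is 239.75 cfs, occurring at the reading for t = 4.5 h.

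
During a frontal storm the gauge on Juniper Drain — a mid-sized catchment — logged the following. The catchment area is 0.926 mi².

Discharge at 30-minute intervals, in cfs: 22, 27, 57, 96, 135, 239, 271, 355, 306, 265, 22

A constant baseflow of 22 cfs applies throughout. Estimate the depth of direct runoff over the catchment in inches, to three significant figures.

Direct runoff: 0.0, 5.0, 35.0, 74.0, 113.0, 217.0, 249.0, 333.0, 284.0, 243.0, 0.0 cfs; ΣQ_DR = 1553 cfs.
V = ΣQ_DR · Δt = 1553 × 1800 s = 2.795 × 10^6 ft³.
Over A = 0.926 mi², depth = V / A = 1.30 in.

d ≈ 1.30 in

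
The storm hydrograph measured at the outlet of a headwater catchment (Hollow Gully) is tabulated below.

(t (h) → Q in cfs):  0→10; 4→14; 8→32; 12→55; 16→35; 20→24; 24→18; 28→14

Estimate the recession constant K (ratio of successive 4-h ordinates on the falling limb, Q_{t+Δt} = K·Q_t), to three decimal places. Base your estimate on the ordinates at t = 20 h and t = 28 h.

K ≈ 0.764

Using the recession-limb readings at t = 20 h and t = 28 h: Q falls from 24 to 14 cfs over 2 intervals.
K = (Q₂/Q₁)^(1/2) = (14/24)^(1/2) = 0.764.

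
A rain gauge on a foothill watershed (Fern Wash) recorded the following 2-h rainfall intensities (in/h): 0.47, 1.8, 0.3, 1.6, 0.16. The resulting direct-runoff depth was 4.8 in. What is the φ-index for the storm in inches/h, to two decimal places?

φ ≈ 0.50 in/h

Only the 2 blocks with intensity above φ contribute runoff: 1.8, 1.6 in/h.
Σ(I−φ)·Δt = d  ⇒  (1.8+1.6 − 2φ)·2 = 4.8
φ = (3.400 − 4.8/2) / 2 = 0.50 in/h.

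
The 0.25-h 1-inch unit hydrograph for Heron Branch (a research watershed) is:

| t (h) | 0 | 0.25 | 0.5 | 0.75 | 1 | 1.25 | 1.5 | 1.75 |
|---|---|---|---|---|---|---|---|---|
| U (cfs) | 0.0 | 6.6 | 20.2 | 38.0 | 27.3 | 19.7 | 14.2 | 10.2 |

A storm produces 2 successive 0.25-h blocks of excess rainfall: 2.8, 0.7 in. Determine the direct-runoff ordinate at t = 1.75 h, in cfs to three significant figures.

Q ≈ 38.5 cfs

By discrete convolution, Q_j = Σ (P_i / 1 in) · U_{j−i}.
At t = 1.75 h (j=7): Q = (2.8/1)·10.2 + (0.7/1)·14.2 = 38.5 cfs.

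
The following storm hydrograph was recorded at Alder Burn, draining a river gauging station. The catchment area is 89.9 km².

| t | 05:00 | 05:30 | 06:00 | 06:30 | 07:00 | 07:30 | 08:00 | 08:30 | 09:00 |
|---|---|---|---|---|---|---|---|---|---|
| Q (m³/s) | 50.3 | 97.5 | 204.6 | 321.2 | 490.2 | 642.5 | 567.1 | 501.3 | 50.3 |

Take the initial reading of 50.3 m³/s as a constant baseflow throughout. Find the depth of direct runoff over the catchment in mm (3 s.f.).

d ≈ 49.5 mm

Direct runoff: 0.0, 47.2, 154.3, 270.9, 439.9, 592.2, 516.8, 451.0, 0.0 m³/s; ΣQ_DR = 2472 m³/s.
V = ΣQ_DR · Δt = 2472 × 1800 s = 4.450 × 10^6 m³.
Over A = 89.9 km², depth = V / A = 49.5 mm.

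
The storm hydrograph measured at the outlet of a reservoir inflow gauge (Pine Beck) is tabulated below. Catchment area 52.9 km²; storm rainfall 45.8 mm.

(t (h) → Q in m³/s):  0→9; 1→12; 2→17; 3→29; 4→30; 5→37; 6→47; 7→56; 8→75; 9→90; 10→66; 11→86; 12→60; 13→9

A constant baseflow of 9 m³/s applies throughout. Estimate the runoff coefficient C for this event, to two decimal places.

ΣQ_DR = 497.0 m³/s; V = ΣQ_DR·Δt = 1.789 × 10^6 m³.
Runoff depth d = V / A = 33.82 mm.
C = d / P = 33.82 / 45.8 = 0.74.

C ≈ 0.74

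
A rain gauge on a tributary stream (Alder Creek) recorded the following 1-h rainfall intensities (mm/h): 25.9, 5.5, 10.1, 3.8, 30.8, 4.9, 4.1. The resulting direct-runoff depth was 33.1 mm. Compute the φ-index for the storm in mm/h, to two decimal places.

Only the 2 blocks with intensity above φ contribute runoff: 25.9, 30.8 mm/h.
Σ(I−φ)·Δt = d  ⇒  (25.9+30.8 − 2φ)·1 = 33.1
φ = (56.70 − 33.1/1) / 2 = 11.80 mm/h.

φ ≈ 11.80 mm/h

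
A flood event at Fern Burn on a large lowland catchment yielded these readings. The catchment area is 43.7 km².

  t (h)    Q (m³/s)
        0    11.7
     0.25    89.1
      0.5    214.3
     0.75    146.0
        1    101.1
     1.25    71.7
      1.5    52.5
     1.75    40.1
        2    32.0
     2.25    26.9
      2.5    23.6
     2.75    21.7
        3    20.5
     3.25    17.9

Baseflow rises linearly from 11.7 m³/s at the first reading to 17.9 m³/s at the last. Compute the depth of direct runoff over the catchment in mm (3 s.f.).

Direct runoff: 0.00, 76.92, 201.65, 132.87, 87.49, 57.62, 37.94, 25.06, 16.48, 10.91, 7.13, 4.75, 3.08, 0.00 m³/s; ΣQ_DR = 661.9 m³/s.
V = ΣQ_DR · Δt = 661.9 × 900 s = 5.957 × 10^5 m³.
Over A = 43.7 km², depth = V / A = 13.6 mm.

d ≈ 13.6 mm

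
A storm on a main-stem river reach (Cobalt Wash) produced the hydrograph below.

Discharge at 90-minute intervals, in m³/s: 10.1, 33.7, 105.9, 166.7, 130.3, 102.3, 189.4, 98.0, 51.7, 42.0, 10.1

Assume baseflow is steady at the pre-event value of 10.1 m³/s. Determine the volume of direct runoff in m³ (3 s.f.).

Direct-runoff ordinates (Q − Q_b): 0.0, 23.6, 95.8, 156.6, 120.2, 92.2, 179.3, 87.9, 41.6, 31.9, 0.0 m³/s.
ΣQ_DR = 829.1 m³/s.
With Δt = 1.5 h = 5400 s, V = ΣQ_DR · Δt = 829.1 × 5400 = 4.48 × 10^6 m³.

V ≈ 4.48 × 10^6 m³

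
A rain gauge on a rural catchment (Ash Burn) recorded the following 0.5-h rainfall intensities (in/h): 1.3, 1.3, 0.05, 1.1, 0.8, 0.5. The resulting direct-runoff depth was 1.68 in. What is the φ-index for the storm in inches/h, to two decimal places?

Only the 5 blocks with intensity above φ contribute runoff: 1.3, 1.3, 1.1, 0.8, 0.5 in/h.
Σ(I−φ)·Δt = d  ⇒  (1.3+1.3+1.1+0.8+0.5 − 5φ)·0.5 = 1.68
φ = (5.000 − 1.68/0.5) / 5 = 0.33 in/h.

φ ≈ 0.33 in/h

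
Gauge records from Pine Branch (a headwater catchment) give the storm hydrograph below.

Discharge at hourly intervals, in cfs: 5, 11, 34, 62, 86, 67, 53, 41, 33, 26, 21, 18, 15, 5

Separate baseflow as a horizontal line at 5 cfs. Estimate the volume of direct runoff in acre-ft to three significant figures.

V ≈ 33.6 acre-ft

Direct-runoff ordinates (Q − Q_b): 0.0, 6.0, 29.0, 57.0, 81.0, 62.0, 48.0, 36.0, 28.0, 21.0, 16.0, 13.0, 10.0, 0.0 cfs.
ΣQ_DR = 407.0 cfs.
With Δt = 1 h = 3600 s, V = ΣQ_DR · Δt = 407.0 × 3600 = 1.47 × 10^6 ft³ = 33.6 acre-ft.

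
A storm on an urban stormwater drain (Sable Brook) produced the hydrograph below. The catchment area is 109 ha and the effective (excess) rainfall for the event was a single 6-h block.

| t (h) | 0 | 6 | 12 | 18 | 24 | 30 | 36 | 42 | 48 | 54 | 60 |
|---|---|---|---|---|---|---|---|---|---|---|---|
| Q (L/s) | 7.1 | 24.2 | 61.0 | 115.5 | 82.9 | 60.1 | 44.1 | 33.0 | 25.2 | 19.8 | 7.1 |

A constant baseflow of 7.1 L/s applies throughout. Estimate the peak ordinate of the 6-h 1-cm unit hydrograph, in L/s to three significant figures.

Direct runoff: 0.0, 17.1, 53.9, 108.4, 75.8, 53.0, 37.0, 25.9, 18.1, 12.7, 0.0 L/s; ΣQ_DR = 401.9 L/s, peak = 108.4 L/s.
Runoff depth d = ΣQ_DR·Δt / A = 401.9 × 21600 / (109 ha) = 7.964 mm.
The 1-cm UH is the DRH scaled by (10 mm)/d, so U_p = 108.4 × 10/7.964 = 136 L/s.

U_p ≈ 136 L/s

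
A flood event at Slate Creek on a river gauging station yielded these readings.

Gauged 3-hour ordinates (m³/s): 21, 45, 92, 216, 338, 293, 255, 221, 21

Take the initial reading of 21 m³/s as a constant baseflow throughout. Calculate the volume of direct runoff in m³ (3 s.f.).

V ≈ 1.42 × 10^7 m³

Direct-runoff ordinates (Q − Q_b): 0.0, 24.0, 71.0, 195.0, 317.0, 272.0, 234.0, 200.0, 0.0 m³/s.
ΣQ_DR = 1313 m³/s.
With Δt = 3 h = 10800 s, V = ΣQ_DR · Δt = 1313 × 10800 = 1.42 × 10^7 m³.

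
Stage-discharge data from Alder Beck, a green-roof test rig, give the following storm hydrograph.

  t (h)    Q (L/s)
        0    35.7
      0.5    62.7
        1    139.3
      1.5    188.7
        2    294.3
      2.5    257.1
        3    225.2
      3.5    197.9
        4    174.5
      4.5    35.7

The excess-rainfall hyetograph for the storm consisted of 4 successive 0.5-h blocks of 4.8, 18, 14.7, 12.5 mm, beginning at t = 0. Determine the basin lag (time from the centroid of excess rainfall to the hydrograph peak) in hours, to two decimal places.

t_L ≈ 0.90 h

Centroid of excess rainfall: t_c = Σ P_i·t̄_i / ΣP_i = 1.0990 h (block centres at 0.25, 0.75, 1.25, 1.75 h).
Hydrograph peak occurs at t = 2 h, so basin lag t_L = 2 − 1.0990 = 0.90 h.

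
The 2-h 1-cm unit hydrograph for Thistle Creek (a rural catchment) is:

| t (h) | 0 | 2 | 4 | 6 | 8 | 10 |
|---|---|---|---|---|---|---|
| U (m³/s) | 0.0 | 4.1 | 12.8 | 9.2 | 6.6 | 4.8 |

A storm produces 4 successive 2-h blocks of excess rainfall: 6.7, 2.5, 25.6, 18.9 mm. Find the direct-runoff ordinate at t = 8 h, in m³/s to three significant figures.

Q ≈ 47.2 m³/s

By discrete convolution, Q_j = Σ (P_i / 10 mm) · U_{j−i}.
At t = 8 h (j=4): Q = (6.7/10)·6.6 + (2.5/10)·9.2 + (25.6/10)·12.8 + (18.9/10)·4.1 = 47.2 m³/s.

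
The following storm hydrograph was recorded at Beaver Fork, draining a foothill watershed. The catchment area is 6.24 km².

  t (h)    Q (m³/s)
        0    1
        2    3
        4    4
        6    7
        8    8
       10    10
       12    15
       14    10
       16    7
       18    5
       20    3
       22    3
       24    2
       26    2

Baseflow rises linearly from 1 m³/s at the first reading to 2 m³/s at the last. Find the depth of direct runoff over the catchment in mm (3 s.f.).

Direct runoff: 0.00, 1.92, 2.85, 5.77, 6.69, 8.62, 13.54, 8.46, 5.38, 3.31, 1.23, 1.15, 0.08, 0.00 m³/s; ΣQ_DR = 59.00 m³/s.
V = ΣQ_DR · Δt = 59.00 × 7200 s = 4.248 × 10^5 m³.
Over A = 6.24 km², depth = V / A = 68.1 mm.

d ≈ 68.1 mm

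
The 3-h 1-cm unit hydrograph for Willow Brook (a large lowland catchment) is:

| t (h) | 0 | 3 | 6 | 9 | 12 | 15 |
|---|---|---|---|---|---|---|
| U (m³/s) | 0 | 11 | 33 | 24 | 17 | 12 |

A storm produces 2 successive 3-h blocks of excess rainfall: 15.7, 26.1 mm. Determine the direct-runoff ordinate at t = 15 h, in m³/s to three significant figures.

By discrete convolution, Q_j = Σ (P_i / 10 mm) · U_{j−i}.
At t = 15 h (j=5): Q = (15.7/10)·12 + (26.1/10)·17 = 63.2 m³/s.

Q ≈ 63.2 m³/s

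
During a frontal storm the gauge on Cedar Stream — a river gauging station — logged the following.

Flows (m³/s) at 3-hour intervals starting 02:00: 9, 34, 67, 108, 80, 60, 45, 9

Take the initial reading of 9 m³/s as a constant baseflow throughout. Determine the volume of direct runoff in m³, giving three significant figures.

V ≈ 3.67 × 10^6 m³

Direct-runoff ordinates (Q − Q_b): 0.0, 25.0, 58.0, 99.0, 71.0, 51.0, 36.0, 0.0 m³/s.
ΣQ_DR = 340.0 m³/s.
With Δt = 3 h = 10800 s, V = ΣQ_DR · Δt = 340.0 × 10800 = 3.67 × 10^6 m³.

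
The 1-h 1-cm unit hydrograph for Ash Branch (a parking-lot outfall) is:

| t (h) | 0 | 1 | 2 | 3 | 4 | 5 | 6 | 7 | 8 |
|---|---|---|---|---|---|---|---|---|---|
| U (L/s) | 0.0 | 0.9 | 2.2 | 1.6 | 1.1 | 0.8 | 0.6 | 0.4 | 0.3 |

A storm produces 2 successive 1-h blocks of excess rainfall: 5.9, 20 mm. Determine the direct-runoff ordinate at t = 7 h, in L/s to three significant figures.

Q ≈ 1.44 L/s

By discrete convolution, Q_j = Σ (P_i / 10 mm) · U_{j−i}.
At t = 7 h (j=7): Q = (5.9/10)·0.4 + (20/10)·0.6 = 1.44 L/s.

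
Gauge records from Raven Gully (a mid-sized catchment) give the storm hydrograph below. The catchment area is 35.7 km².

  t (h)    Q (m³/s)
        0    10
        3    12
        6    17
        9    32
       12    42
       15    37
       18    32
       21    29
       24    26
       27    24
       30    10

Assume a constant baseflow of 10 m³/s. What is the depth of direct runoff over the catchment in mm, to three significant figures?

d ≈ 48.7 mm

Direct runoff: 0.0, 2.0, 7.0, 22.0, 32.0, 27.0, 22.0, 19.0, 16.0, 14.0, 0.0 m³/s; ΣQ_DR = 161.0 m³/s.
V = ΣQ_DR · Δt = 161.0 × 10800 s = 1.739 × 10^6 m³.
Over A = 35.7 km², depth = V / A = 48.7 mm.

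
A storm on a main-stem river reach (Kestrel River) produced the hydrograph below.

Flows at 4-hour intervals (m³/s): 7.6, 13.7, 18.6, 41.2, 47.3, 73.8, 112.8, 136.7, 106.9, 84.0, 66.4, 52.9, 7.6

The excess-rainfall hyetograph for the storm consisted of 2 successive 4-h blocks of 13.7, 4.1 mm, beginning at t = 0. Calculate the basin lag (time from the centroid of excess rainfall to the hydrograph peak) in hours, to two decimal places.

Centroid of excess rainfall: t_c = Σ P_i·t̄_i / ΣP_i = 2.9213 h (block centres at 2, 6 h).
Hydrograph peak occurs at t = 28 h, so basin lag t_L = 28 − 2.9213 = 25.08 h.

t_L ≈ 25.08 h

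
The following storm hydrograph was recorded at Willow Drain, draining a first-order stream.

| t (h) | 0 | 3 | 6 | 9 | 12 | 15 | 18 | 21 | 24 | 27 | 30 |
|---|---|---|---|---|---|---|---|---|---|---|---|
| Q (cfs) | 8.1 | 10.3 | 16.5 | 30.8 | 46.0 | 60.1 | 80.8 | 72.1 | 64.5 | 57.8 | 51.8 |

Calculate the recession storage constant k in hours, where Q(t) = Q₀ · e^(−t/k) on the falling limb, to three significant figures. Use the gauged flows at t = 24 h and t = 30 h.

On the falling limb, Q drops from 64.5 to 51.8 cfs between t = 24 h and t = 30 h (Δt = 6 h).
k = −Δt / ln(Q₂/Q₁) = −6 / ln(51.8/64.5) = 27.4 h.

k ≈ 27.4 h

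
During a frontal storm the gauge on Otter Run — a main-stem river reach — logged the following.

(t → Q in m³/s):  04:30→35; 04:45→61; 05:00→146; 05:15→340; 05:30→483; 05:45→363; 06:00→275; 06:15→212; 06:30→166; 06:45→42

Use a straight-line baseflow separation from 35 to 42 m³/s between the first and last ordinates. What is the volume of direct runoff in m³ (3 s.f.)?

Direct-runoff ordinates (Q − Q_b): 0.00, 25.22, 109.44, 302.67, 444.89, 324.11, 235.33, 171.56, 124.78, 0.00 m³/s.
ΣQ_DR = 1738 m³/s.
With Δt = 0.25 h = 900 s, V = ΣQ_DR · Δt = 1738 × 900 = 1.56 × 10^6 m³.

V ≈ 1.56 × 10^6 m³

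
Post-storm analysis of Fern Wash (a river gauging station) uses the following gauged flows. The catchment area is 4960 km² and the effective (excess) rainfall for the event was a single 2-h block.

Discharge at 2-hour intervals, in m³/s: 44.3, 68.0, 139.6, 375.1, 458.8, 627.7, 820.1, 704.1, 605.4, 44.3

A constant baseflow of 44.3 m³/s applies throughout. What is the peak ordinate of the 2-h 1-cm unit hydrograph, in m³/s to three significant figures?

U_p ≈ 1550 m³/s

Direct runoff: 0.0, 23.7, 95.3, 330.8, 414.5, 583.4, 775.8, 659.8, 561.1, 0.0 m³/s; ΣQ_DR = 3444 m³/s, peak = 775.8 m³/s.
Runoff depth d = ΣQ_DR·Δt / A = 3444 × 7200 / (4960 km²) = 5.000 mm.
The 1-cm UH is the DRH scaled by (10 mm)/d, so U_p = 775.8 × 10/5.000 = 1550 m³/s.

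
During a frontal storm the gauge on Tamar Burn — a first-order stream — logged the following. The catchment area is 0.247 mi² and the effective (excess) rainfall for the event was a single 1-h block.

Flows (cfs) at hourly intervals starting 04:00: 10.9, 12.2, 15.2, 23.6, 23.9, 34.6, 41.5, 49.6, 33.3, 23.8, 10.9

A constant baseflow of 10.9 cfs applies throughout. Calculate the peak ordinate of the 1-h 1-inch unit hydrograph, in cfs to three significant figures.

U_p ≈ 38.7 cfs

Direct runoff: 0.0, 1.3, 4.3, 12.7, 13.0, 23.7, 30.6, 38.7, 22.4, 12.9, 0.0 cfs; ΣQ_DR = 159.6 cfs, peak = 38.7 cfs.
Runoff depth d = ΣQ_DR·Δt / A = 159.6 × 3600 / (0.247 mi²) = 1.001 in.
The 1-inch UH is the DRH scaled by (1 in)/d, so U_p = 38.7 × 1/1.001 = 38.7 cfs.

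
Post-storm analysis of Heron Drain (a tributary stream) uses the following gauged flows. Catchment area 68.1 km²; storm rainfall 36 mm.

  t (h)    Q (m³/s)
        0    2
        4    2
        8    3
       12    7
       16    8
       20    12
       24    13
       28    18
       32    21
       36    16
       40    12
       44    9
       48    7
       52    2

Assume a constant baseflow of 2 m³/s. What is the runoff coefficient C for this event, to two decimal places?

C ≈ 0.61

ΣQ_DR = 104.0 m³/s; V = ΣQ_DR·Δt = 1.498 × 10^6 m³.
Runoff depth d = V / A = 21.99 mm.
C = d / P = 21.99 / 36 = 0.61.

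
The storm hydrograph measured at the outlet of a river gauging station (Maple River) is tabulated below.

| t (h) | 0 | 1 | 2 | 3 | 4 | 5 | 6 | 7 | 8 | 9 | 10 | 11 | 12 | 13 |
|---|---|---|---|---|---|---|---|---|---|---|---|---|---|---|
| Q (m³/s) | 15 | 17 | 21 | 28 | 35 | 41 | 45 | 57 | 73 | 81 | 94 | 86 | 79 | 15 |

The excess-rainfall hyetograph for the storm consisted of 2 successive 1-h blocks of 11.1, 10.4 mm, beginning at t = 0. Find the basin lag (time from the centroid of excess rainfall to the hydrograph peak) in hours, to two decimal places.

Centroid of excess rainfall: t_c = Σ P_i·t̄_i / ΣP_i = 0.9837 h (block centres at 0.5, 1.5 h).
Hydrograph peak occurs at t = 10 h, so basin lag t_L = 10 − 0.9837 = 9.02 h.

t_L ≈ 9.02 h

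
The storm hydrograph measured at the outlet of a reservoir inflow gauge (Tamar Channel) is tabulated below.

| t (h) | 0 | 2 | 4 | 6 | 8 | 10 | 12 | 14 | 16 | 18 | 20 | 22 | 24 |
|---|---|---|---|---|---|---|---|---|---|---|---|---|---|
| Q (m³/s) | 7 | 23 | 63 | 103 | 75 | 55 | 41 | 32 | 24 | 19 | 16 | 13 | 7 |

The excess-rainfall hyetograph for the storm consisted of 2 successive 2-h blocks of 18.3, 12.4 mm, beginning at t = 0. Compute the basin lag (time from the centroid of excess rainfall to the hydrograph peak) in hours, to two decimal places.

t_L ≈ 4.19 h

Centroid of excess rainfall: t_c = Σ P_i·t̄_i / ΣP_i = 1.8078 h (block centres at 1, 3 h).
Hydrograph peak occurs at t = 6 h, so basin lag t_L = 6 − 1.8078 = 4.19 h.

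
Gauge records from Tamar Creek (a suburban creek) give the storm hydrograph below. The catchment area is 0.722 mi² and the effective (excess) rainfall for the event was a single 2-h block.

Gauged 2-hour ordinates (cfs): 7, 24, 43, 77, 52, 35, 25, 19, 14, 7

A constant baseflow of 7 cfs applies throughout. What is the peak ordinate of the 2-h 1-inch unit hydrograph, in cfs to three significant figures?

U_p ≈ 70.0 cfs

Direct runoff: 0.0, 17.0, 36.0, 70.0, 45.0, 28.0, 18.0, 12.0, 7.0, 0.0 cfs; ΣQ_DR = 233.0 cfs, peak = 70.0 cfs.
Runoff depth d = ΣQ_DR·Δt / A = 233.0 × 7200 / (0.722 mi²) = 1.000 in.
The 1-inch UH is the DRH scaled by (1 in)/d, so U_p = 70.0 × 1/1.000 = 70.0 cfs.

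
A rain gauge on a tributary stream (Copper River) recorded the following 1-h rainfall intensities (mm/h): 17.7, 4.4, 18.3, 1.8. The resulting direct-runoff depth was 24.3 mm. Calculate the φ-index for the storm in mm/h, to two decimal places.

Only the 2 blocks with intensity above φ contribute runoff: 17.7, 18.3 mm/h.
Σ(I−φ)·Δt = d  ⇒  (17.7+18.3 − 2φ)·1 = 24.3
φ = (36.00 − 24.3/1) / 2 = 5.85 mm/h.

φ ≈ 5.85 mm/h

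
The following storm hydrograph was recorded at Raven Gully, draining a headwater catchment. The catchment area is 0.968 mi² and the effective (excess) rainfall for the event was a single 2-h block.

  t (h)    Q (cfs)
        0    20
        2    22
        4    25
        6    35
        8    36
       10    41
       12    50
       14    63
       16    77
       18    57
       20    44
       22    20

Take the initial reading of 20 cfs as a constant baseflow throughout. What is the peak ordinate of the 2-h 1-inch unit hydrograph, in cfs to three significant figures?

Direct runoff: 0.0, 2.0, 5.0, 15.0, 16.0, 21.0, 30.0, 43.0, 57.0, 37.0, 24.0, 0.0 cfs; ΣQ_DR = 250.0 cfs, peak = 57.0 cfs.
Runoff depth d = ΣQ_DR·Δt / A = 250.0 × 7200 / (0.968 mi²) = 0.8004 in.
The 1-inch UH is the DRH scaled by (1 in)/d, so U_p = 57.0 × 1/0.8004 = 71.2 cfs.

U_p ≈ 71.2 cfs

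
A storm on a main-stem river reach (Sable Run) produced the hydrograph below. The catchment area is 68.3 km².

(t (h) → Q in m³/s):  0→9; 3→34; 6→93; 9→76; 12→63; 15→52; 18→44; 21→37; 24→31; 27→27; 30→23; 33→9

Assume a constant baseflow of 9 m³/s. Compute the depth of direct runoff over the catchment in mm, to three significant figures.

Direct runoff: 0.0, 25.0, 84.0, 67.0, 54.0, 43.0, 35.0, 28.0, 22.0, 18.0, 14.0, 0.0 m³/s; ΣQ_DR = 390.0 m³/s.
V = ΣQ_DR · Δt = 390.0 × 10800 s = 4.212 × 10^6 m³.
Over A = 68.3 km², depth = V / A = 61.7 mm.

d ≈ 61.7 mm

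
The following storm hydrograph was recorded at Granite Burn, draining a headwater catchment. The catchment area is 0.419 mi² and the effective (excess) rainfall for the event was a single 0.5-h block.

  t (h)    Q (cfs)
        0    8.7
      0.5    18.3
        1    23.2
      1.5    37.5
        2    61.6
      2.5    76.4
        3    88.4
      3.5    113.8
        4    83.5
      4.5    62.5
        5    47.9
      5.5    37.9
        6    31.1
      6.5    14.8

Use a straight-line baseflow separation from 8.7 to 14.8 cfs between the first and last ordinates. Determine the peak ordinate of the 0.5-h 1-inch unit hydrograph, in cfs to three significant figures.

Direct runoff: 0.00, 9.13, 13.56, 27.39, 51.02, 65.35, 76.88, 101.82, 71.05, 49.58, 34.51, 24.04, 16.77, 0.00 cfs; ΣQ_DR = 541.1 cfs, peak = 101.82 cfs.
Runoff depth d = ΣQ_DR·Δt / A = 541.1 × 1800 / (0.419 mi²) = 1.001 in.
The 1-inch UH is the DRH scaled by (1 in)/d, so U_p = 101.82 × 1/1.001 = 102 cfs.

U_p ≈ 102 cfs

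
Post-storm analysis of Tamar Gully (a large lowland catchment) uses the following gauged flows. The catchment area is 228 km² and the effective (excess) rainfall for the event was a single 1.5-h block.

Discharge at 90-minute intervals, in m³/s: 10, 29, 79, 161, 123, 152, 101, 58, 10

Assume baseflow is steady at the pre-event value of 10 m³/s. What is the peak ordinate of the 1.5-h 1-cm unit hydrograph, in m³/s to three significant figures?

U_p ≈ 101 m³/s

Direct runoff: 0.0, 19.0, 69.0, 151.0, 113.0, 142.0, 91.0, 48.0, 0.0 m³/s; ΣQ_DR = 633.0 m³/s, peak = 151.0 m³/s.
Runoff depth d = ΣQ_DR·Δt / A = 633.0 × 5400 / (228 km²) = 14.99 mm.
The 1-cm UH is the DRH scaled by (10 mm)/d, so U_p = 151.0 × 10/14.99 = 101 m³/s.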